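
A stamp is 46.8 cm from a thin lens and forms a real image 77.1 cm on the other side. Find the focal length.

f = 29.1 cm (converging)

Real image ⇒ d_i = +77.1 cm.
1/f = 1/d_o + 1/d_i = 1/(46.8) + 1/(77.1) = 0.03434, so f = 29.1 cm.
Since f is positive, the thin lens is converging.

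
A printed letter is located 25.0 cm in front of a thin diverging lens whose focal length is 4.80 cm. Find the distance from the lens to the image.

For a diverging lens, f = -4.80 cm.
Thin-lens equation: 1/d_i = 1/f − 1/d_o = 1/(-4.800) − 1/(25.0) = -0.2083 − 0.04000 = -0.2483, so d_i = -4.03 cm.
The image is virtual, upright and reduced, on the same side as the object.

4.03 cm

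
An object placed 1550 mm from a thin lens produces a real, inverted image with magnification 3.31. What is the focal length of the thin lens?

f = 1190 mm (converging)

m = −d_i/d_o ⇒ d_i = −m·d_o = −(-3.31)·(1550) = 5130 mm.
1/f = 1/d_o + 1/d_i = 1/(1550) + 1/(5130) = 0.0008401, so f = 1190 mm.
Since f is positive, the thin lens is converging.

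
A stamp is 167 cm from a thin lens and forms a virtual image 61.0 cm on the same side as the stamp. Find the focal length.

f = -96.1 cm (diverging)

Virtual image ⇒ d_i = −61.0 cm.
1/f = 1/d_o + 1/d_i = 1/(167) + 1/(-61.0) = -0.01041, so f = -96.1 cm.
Since f is negative, the thin lens is diverging.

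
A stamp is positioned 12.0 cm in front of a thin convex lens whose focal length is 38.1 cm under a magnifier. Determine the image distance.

Thin-lens equation: 1/d_i = 1/f − 1/d_o = 1/(38.10) − 1/(12.0) = 0.02625 − 0.08333 = -0.05709, so d_i = -17.5 cm.
The image is virtual, upright and enlarged, on the same side as the object.

17.5 cm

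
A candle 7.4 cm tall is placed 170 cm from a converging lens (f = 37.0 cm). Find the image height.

1/d_i = 1/f − 1/d_o = 1/(37.00) − 1/(170) = 0.02114, so d_i = 47.29 cm.
m = −d_i/d_o = -0.2782.
|h_i| = |m|·h_o = 0.2782 × 7.4 = 2.06 cm. The image is real, inverted and reduced, on the far side of the lens.

2.06 cm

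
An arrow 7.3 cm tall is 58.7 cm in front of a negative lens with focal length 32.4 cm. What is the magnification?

m = +0.356

For a negative lens, f = -32.4 cm.
1/d_i = 1/f − 1/d_o = 1/(-32.40) − 1/(58.7) = -0.04790, so d_i = -20.88 cm.
m = −d_i/d_o = −(-20.88)/(58.7) = +0.356.
The image is virtual, upright and reduced, on the same side as the object.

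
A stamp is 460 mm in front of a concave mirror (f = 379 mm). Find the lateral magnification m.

m = -4.68

1/d_i = 1/f − 1/d_o = 1/(379.0) − 1/(460) = 0.0004646, so d_i = 2152 mm.
m = −d_i/d_o = −(2152)/(460) = -4.68.
The image is real, inverted and enlarged, in front of the mirror.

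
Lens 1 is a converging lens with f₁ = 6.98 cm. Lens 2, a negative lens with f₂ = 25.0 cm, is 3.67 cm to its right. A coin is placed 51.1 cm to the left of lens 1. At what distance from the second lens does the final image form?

5.36 cm

Lens 1: 1/d_i1 = 1/f₁ − 1/d_o1 = 1/(6.98) − 1/(51.1) = 0.1237, so d_i1 = 8.084 cm.
The intermediate image is 8.084 cm to the right of lens 1, which lies 4.414 cm to the right of lens 2 — a virtual object — so d_o2 = −4.414 cm.
Lens 2 is diverging, so f₂ = −25.0 cm.
Lens 2: 1/d_i2 = 1/f₂ − 1/d_o2 = 1/(-25.0) − 1/(-4.414) = 0.1866, so d_i2 = 5.36 cm.
The final image is real, 5.36 cm to the right of lens 2 (overall magnification ≈ -0.19).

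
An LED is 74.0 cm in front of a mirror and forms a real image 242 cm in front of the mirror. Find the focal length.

Real image ⇒ d_i = +242 cm.
1/f = 1/d_o + 1/d_i = 1/(74.0) + 1/(242) = 0.01765, so f = 56.7 cm.
Since f is positive, the mirror is concave.

f = 56.7 cm (concave)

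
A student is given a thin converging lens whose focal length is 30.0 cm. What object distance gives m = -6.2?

34.8 cm

m = −d_i/d_o ⇒ d_i = −m·d_o.
1/f = 1/d_o + 1/d_i = 1/d_o − 1/(m·d_o) = (1 − 1/m)/d_o, so d_o = f(1 − 1/m) = (30.00)(1 − 1/(-6.2)) = 34.8 cm.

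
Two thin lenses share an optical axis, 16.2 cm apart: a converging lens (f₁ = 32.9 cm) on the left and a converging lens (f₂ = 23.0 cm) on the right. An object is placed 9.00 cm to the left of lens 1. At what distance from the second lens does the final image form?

118 cm

Lens 1: 1/d_i1 = 1/f₁ − 1/d_o1 = 1/(32.9) − 1/(9.00) = -0.08072, so d_i1 = -12.39 cm.
The intermediate image is 12.39 cm to the left of lens 1 (virtual), which is 16.2 − (-12.39) = 28.59 cm to the left of lens 2, so d_o2 = +28.59 cm.
Lens 2: 1/d_i2 = 1/f₂ − 1/d_o2 = 1/(23.0) − 1/(28.59) = 0.008501, so d_i2 = 118 cm.
The final image is real, 118 cm to the right of lens 2 (overall magnification ≈ -5.7).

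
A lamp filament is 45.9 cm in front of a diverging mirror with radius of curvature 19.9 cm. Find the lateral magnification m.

f = R/2 = 19.9/2 = 9.950 cm; for a diverging mirror, f = -9.950 cm.
1/d_i = 1/f − 1/d_o = 1/(-9.950) − 1/(45.9) = -0.1223, so d_i = -8.177 cm.
m = −d_i/d_o = −(-8.177)/(45.9) = +0.178.
The image is virtual, upright and reduced, behind the mirror.

m = +0.178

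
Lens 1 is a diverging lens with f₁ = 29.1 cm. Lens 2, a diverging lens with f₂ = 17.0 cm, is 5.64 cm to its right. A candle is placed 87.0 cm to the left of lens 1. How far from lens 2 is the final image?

10.5 cm

Lens 1 is diverging, so f₁ = −29.1 cm.
Lens 1: 1/d_i1 = 1/f₁ − 1/d_o1 = 1/(-29.1) − 1/(87.0) = -0.04586, so d_i1 = -21.81 cm.
The intermediate image is 21.81 cm to the left of lens 1 (virtual), which is 5.64 − (-21.81) = 27.45 cm to the left of lens 2, so d_o2 = +27.45 cm.
Lens 2 is diverging, so f₂ = −17.0 cm.
Lens 2: 1/d_i2 = 1/f₂ − 1/d_o2 = 1/(-17.0) − 1/(27.45) = -0.09525, so d_i2 = -10.5 cm.
The final image is virtual, 10.5 cm to the left of lens 2 (overall magnification ≈ 0.096).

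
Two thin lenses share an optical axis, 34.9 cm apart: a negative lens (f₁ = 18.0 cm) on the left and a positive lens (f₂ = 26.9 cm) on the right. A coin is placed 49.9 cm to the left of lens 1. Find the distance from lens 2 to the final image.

61.0 cm

Lens 1 is diverging, so f₁ = −18.0 cm.
Lens 1: 1/d_i1 = 1/f₁ − 1/d_o1 = 1/(-18.0) − 1/(49.9) = -0.07560, so d_i1 = -13.23 cm.
The intermediate image is 13.23 cm to the left of lens 1 (virtual), which is 34.9 − (-13.23) = 48.13 cm to the left of lens 2, so d_o2 = +48.13 cm.
Lens 2: 1/d_i2 = 1/f₂ − 1/d_o2 = 1/(26.9) − 1/(48.13) = 0.01640, so d_i2 = 61.0 cm.
The final image is real, 61.0 cm to the right of lens 2 (overall magnification ≈ -0.34).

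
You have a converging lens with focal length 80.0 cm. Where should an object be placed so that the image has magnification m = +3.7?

58.4 cm

m = −d_i/d_o ⇒ d_i = −m·d_o.
1/f = 1/d_o + 1/d_i = 1/d_o − 1/(m·d_o) = (1 − 1/m)/d_o, so d_o = f(1 − 1/m) = (80.00)(1 − 1/(+3.7)) = 58.4 cm.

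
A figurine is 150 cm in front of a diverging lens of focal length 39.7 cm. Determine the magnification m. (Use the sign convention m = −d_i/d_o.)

m = +0.209

For a diverging lens, f = -39.7 cm.
1/d_i = 1/f − 1/d_o = 1/(-39.70) − 1/(150) = -0.03186, so d_i = -31.39 cm.
m = −d_i/d_o = −(-31.39)/(150) = +0.209.
The image is virtual, upright and reduced, on the same side as the object.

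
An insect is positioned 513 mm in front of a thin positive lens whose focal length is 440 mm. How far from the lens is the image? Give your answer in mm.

Thin-lens equation: 1/v = 1/f − 1/u = 1/(440.0) − 1/(513) = 0.002273 − 0.001949 = 0.0003234, so v = 3090 mm.
The image is real, inverted and enlarged, on the far side of the lens.

3090 mm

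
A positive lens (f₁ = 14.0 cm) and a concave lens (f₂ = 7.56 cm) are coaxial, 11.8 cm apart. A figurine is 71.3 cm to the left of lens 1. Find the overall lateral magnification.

Lens 1: 1/d_i1 = 1/(14.0) − 1/(71.3) = 0.05740, so d_i1 = 17.42 cm; m₁ = −d_i1/d_o1 = -0.2443.
d_o2 = 11.8 − (17.42) = -5.620 cm (virtual object).
f₂ = −7.56 cm (diverging).
Lens 2: 1/d_i2 = 1/(-7.56) − 1/(-5.620) = 0.04566, so d_i2 = 21.90 cm; m₂ = −d_i2/d_o2 = +3.897.
m = m₁·m₂ = (-0.2443)(+3.897) = -0.952.

m = -0.952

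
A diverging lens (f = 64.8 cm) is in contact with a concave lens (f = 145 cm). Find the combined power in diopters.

P = -2.23 D

P₁ = 1/f₁ = 1/(-0.648 m) = -1.543 D; P₂ = 1/f₂ = 1/(-1.45 m) = -0.6897 D.
For thin lenses in contact, P = P₁ + P₂ = (-1.543) + (-0.6897) = -2.23 D.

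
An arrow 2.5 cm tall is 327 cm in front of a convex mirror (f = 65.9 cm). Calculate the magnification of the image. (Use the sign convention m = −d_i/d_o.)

m = +0.168

For a convex mirror, f = -65.9 cm.
1/d_i = 1/f − 1/d_o = 1/(-65.90) − 1/(327) = -0.01823, so d_i = -54.85 cm.
m = −d_i/d_o = −(-54.85)/(327) = +0.168.
The image is virtual, upright and reduced, behind the mirror.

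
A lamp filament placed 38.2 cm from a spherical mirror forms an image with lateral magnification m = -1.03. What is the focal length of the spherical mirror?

f = 19.4 cm (concave)

m = −d_i/d_o ⇒ d_i = −m·d_o = −(-1.03)·(38.2) = 39.35 cm.
1/f = 1/d_o + 1/d_i = 1/(38.2) + 1/(39.35) = 0.05159, so f = 19.4 cm.
Since f is positive, the spherical mirror is concave.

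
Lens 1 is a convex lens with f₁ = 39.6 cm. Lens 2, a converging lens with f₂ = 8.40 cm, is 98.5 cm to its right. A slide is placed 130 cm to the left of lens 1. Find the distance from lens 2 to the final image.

Lens 1: 1/d_i1 = 1/f₁ − 1/d_o1 = 1/(39.6) − 1/(130) = 0.01756, so d_i1 = 56.95 cm.
The intermediate image is 56.95 cm to the right of lens 1, which is 98.5 − (56.95) = 41.55 cm to the left of lens 2, so d_o2 = +41.55 cm.
Lens 2: 1/d_i2 = 1/f₂ − 1/d_o2 = 1/(8.40) − 1/(41.55) = 0.09498, so d_i2 = 10.5 cm.
The final image is real, 10.5 cm to the right of lens 2 (overall magnification ≈ 0.11).

10.5 cm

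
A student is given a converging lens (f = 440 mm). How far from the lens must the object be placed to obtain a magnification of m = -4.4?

540 mm

m = −d_i/d_o ⇒ d_i = −m·d_o.
1/f = 1/d_o + 1/d_i = 1/d_o − 1/(m·d_o) = (1 − 1/m)/d_o, so d_o = f(1 − 1/m) = (440.0)(1 − 1/(-4.4)) = 540 mm.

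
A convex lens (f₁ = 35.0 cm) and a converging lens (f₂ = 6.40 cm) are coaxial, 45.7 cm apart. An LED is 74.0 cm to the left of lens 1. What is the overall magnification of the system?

m = -0.212

Lens 1: 1/d_i1 = 1/(35.0) − 1/(74.0) = 0.01506, so d_i1 = 66.41 cm; m₁ = −d_i1/d_o1 = -0.8974.
d_o2 = 45.7 − (66.41) = -20.71 cm (virtual object).
Lens 2: 1/d_i2 = 1/(6.40) − 1/(-20.71) = 0.2045, so d_i2 = 4.889 cm; m₂ = −d_i2/d_o2 = +0.2361.
m = m₁·m₂ = (-0.8974)(+0.2361) = -0.212.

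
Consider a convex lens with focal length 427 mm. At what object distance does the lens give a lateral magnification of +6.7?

m = −d_i/d_o ⇒ d_i = −m·d_o.
1/f = 1/d_o + 1/d_i = 1/d_o − 1/(m·d_o) = (1 − 1/m)/d_o, so d_o = f(1 − 1/m) = (427.0)(1 − 1/(+6.7)) = 363 mm.

363 mm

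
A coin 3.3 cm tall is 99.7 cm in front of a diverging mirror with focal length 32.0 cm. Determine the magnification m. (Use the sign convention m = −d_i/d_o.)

m = +0.243

For a diverging mirror, f = -32.0 cm.
1/d_i = 1/f − 1/d_o = 1/(-32.00) − 1/(99.7) = -0.04128, so d_i = -24.22 cm.
m = −d_i/d_o = −(-24.22)/(99.7) = +0.243.
The image is virtual, upright and reduced, behind the mirror.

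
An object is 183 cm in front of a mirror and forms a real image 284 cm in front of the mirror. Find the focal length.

f = 111 cm (concave)

Real image ⇒ d_i = +284 cm.
1/f = 1/d_o + 1/d_i = 1/(183) + 1/(284) = 0.008986, so f = 111 cm.
Since f is positive, the mirror is concave.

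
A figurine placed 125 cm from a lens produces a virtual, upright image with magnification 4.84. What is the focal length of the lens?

m = −d_i/d_o ⇒ d_i = −m·d_o = −(+4.84)·(125) = -605.0 cm.
1/f = 1/d_o + 1/d_i = 1/(125) + 1/(-605.0) = 0.006347, so f = 158 cm.
Since f is positive, the lens is converging.

f = 158 cm (converging)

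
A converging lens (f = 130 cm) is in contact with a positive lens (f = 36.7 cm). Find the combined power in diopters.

P₁ = 1/f₁ = 1/(1.30 m) = +0.7692 D; P₂ = 1/f₂ = 1/(0.367 m) = +2.725 D.
For thin lenses in contact, P = P₁ + P₂ = (+0.7692) + (+2.725) = +3.49 D.

P = +3.49 D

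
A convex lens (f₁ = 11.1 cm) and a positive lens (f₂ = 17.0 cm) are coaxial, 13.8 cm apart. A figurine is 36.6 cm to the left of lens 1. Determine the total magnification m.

Lens 1: 1/d_i1 = 1/(11.1) − 1/(36.6) = 0.06277, so d_i1 = 15.93 cm; m₁ = −d_i1/d_o1 = -0.4352.
d_o2 = 13.8 − (15.93) = -2.130 cm (virtual object).
Lens 2: 1/d_i2 = 1/(17.0) − 1/(-2.130) = 0.5283, so d_i2 = 1.893 cm; m₂ = −d_i2/d_o2 = +0.8887.
m = m₁·m₂ = (-0.4352)(+0.8887) = -0.387.

m = -0.387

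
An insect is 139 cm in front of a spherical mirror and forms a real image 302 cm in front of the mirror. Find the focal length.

Real image ⇒ d_i = +302 cm.
1/f = 1/d_o + 1/d_i = 1/(139) + 1/(302) = 0.01051, so f = 95.2 cm.
Since f is positive, the spherical mirror is concave.

f = 95.2 cm (concave)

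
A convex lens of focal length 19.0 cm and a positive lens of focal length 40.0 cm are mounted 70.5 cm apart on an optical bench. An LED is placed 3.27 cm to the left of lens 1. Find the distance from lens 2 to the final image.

86.4 cm

Lens 1: 1/d_i1 = 1/f₁ − 1/d_o1 = 1/(19.0) − 1/(3.27) = -0.2532, so d_i1 = -3.950 cm.
The intermediate image is 3.950 cm to the left of lens 1 (virtual), which is 70.5 − (-3.950) = 74.45 cm to the left of lens 2, so d_o2 = +74.45 cm.
Lens 2: 1/d_i2 = 1/f₂ − 1/d_o2 = 1/(40.0) − 1/(74.45) = 0.01157, so d_i2 = 86.4 cm.
The final image is real, 86.4 cm to the right of lens 2 (overall magnification ≈ -1.4).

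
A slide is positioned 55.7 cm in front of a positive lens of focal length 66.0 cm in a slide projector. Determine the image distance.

Thin-lens equation: 1/s_i = 1/f − 1/s_o = 1/(66.00) − 1/(55.7) = 0.01515 − 0.01795 = -0.002802, so s_i = -357 cm.
The image is virtual, upright and enlarged, on the same side as the object.

357 cm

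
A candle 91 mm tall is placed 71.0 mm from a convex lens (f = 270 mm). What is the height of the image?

1/d_i = 1/f − 1/d_o = 1/(270.0) − 1/(71.0) = -0.01038, so d_i = -96.33 mm.
m = −d_i/d_o = +1.357.
|h_i| = |m|·h_o = 1.357 × 91 = 123 mm. The image is virtual, upright and enlarged, on the same side as the object.

123 mm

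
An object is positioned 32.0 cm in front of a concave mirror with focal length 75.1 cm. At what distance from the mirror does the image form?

55.8 cm

Mirror equation: 1/q = 1/f − 1/p = 1/(75.10) − 1/(32.0) = 0.01332 − 0.03125 = -0.01793, so q = -55.8 cm.
The image is virtual, upright and enlarged, behind the mirror.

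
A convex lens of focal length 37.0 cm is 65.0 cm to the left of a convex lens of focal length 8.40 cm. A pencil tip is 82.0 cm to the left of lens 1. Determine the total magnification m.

Lens 1: 1/d_i1 = 1/(37.0) − 1/(82.0) = 0.01483, so d_i1 = 67.42 cm; m₁ = −d_i1/d_o1 = -0.8222.
d_o2 = 65.0 − (67.42) = -2.420 cm (virtual object).
Lens 2: 1/d_i2 = 1/(8.40) − 1/(-2.420) = 0.5323, so d_i2 = 1.879 cm; m₂ = −d_i2/d_o2 = +0.7763.
m = m₁·m₂ = (-0.8222)(+0.7763) = -0.638.

m = -0.638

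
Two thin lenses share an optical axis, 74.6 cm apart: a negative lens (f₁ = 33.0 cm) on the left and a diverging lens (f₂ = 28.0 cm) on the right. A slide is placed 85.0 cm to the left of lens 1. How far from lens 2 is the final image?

Lens 1 is diverging, so f₁ = −33.0 cm.
Lens 1: 1/d_i1 = 1/f₁ − 1/d_o1 = 1/(-33.0) − 1/(85.0) = -0.04207, so d_i1 = -23.77 cm.
The intermediate image is 23.77 cm to the left of lens 1 (virtual), which is 74.6 − (-23.77) = 98.37 cm to the left of lens 2, so d_o2 = +98.37 cm.
Lens 2 is diverging, so f₂ = −28.0 cm.
Lens 2: 1/d_i2 = 1/f₂ − 1/d_o2 = 1/(-28.0) − 1/(98.37) = -0.04588, so d_i2 = -21.8 cm.
The final image is virtual, 21.8 cm to the left of lens 2 (overall magnification ≈ 0.062).

21.8 cm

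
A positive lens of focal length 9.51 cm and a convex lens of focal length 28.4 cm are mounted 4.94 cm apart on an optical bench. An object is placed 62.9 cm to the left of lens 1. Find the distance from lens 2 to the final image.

5.13 cm

Lens 1: 1/d_i1 = 1/f₁ − 1/d_o1 = 1/(9.51) − 1/(62.9) = 0.08925, so d_i1 = 11.20 cm.
The intermediate image is 11.20 cm to the right of lens 1, which lies 6.260 cm to the right of lens 2 — a virtual object — so d_o2 = −6.260 cm.
Lens 2: 1/d_i2 = 1/f₂ − 1/d_o2 = 1/(28.4) − 1/(-6.260) = 0.1950, so d_i2 = 5.13 cm.
The final image is real, 5.13 cm to the right of lens 2 (overall magnification ≈ -0.15).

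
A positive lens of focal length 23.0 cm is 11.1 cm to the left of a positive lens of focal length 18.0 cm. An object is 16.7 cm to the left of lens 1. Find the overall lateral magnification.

m = -1.22

Lens 1: 1/d_i1 = 1/(23.0) − 1/(16.7) = -0.01640, so d_i1 = -60.97 cm; m₁ = −d_i1/d_o1 = +3.651.
d_o2 = 11.1 − (-60.97) = 72.07 cm.
Lens 2: 1/d_i2 = 1/(18.0) − 1/(72.07) = 0.04168, so d_i2 = 23.99 cm; m₂ = −d_i2/d_o2 = -0.3329.
m = m₁·m₂ = (+3.651)(-0.3329) = -1.22.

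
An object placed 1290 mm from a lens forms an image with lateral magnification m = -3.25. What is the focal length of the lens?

m = −d_i/d_o ⇒ d_i = −m·d_o = −(-3.25)·(1290) = 4192 mm.
1/f = 1/d_o + 1/d_i = 1/(1290) + 1/(4192) = 0.001014, so f = 986 mm.
Since f is positive, the lens is converging.

f = 986 mm (converging)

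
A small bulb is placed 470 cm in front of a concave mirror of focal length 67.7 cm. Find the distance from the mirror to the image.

79.1 cm

Mirror equation: 1/d_i = 1/f − 1/d_o = 1/(67.70) − 1/(470) = 0.01477 − 0.002128 = 0.01264, so d_i = 79.1 cm.
The image is real, inverted and reduced, in front of the mirror.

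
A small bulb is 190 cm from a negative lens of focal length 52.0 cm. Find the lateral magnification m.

m = +0.215

For a negative lens, f = -52.0 cm.
1/d_i = 1/f − 1/d_o = 1/(-52.00) − 1/(190) = -0.02449, so d_i = -40.83 cm.
m = −d_i/d_o = −(-40.83)/(190) = +0.215.
The image is virtual, upright and reduced, on the same side as the object.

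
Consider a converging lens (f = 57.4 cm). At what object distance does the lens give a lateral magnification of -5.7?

67.5 cm

m = −d_i/d_o ⇒ d_i = −m·d_o.
1/f = 1/d_o + 1/d_i = 1/d_o − 1/(m·d_o) = (1 − 1/m)/d_o, so d_o = f(1 − 1/m) = (57.40)(1 − 1/(-5.7)) = 67.5 cm.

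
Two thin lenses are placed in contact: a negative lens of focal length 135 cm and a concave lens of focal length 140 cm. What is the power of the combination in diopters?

P = -1.46 D

P₁ = 1/f₁ = 1/(-1.35 m) = -0.7407 D; P₂ = 1/f₂ = 1/(-1.40 m) = -0.7143 D.
For thin lenses in contact, P = P₁ + P₂ = (-0.7407) + (-0.7143) = -1.46 D.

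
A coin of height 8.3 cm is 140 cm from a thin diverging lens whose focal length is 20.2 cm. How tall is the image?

1.05 cm

For a diverging lens, f = -20.2 cm.
1/d_i = 1/f − 1/d_o = 1/(-20.20) − 1/(140) = -0.05665, so d_i = -17.65 cm.
m = −d_i/d_o = +0.1261.
|h_i| = |m|·h_o = 0.1261 × 8.3 = 1.05 cm. The image is virtual, upright and reduced, on the same side as the object.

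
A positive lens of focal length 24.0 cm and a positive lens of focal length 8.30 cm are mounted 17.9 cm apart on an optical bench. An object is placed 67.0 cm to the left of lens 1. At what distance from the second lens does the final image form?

5.82 cm

Lens 1: 1/d_i1 = 1/f₁ − 1/d_o1 = 1/(24.0) − 1/(67.0) = 0.02674, so d_i1 = 37.40 cm.
The intermediate image is 37.40 cm to the right of lens 1, which lies 19.50 cm to the right of lens 2 — a virtual object — so d_o2 = −19.50 cm.
Lens 2: 1/d_i2 = 1/f₂ − 1/d_o2 = 1/(8.30) − 1/(-19.50) = 0.1718, so d_i2 = 5.82 cm.
The final image is real, 5.82 cm to the right of lens 2 (overall magnification ≈ -0.17).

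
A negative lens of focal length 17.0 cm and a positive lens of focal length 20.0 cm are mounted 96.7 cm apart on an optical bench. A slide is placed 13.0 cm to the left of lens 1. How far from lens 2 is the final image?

Lens 1 is diverging, so f₁ = −17.0 cm.
Lens 1: 1/d_i1 = 1/f₁ − 1/d_o1 = 1/(-17.0) − 1/(13.0) = -0.1357, so d_i1 = -7.367 cm.
The intermediate image is 7.367 cm to the left of lens 1 (virtual), which is 96.7 − (-7.367) = 104.1 cm to the left of lens 2, so d_o2 = +104.1 cm.
Lens 2: 1/d_i2 = 1/f₂ − 1/d_o2 = 1/(20.0) − 1/(104.1) = 0.04039, so d_i2 = 24.8 cm.
The final image is real, 24.8 cm to the right of lens 2 (overall magnification ≈ -0.13).

24.8 cm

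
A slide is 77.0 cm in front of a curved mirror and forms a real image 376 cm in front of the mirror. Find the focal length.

Real image ⇒ d_i = +376 cm.
1/f = 1/d_o + 1/d_i = 1/(77.0) + 1/(376) = 0.01565, so f = 63.9 cm.
Since f is positive, the curved mirror is concave.

f = 63.9 cm (concave)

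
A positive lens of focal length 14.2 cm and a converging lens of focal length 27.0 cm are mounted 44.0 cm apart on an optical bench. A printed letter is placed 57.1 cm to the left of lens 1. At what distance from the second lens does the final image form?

357 cm

Lens 1: 1/d_i1 = 1/f₁ − 1/d_o1 = 1/(14.2) − 1/(57.1) = 0.05291, so d_i1 = 18.90 cm.
The intermediate image is 18.90 cm to the right of lens 1, which is 44.0 − (18.90) = 25.10 cm to the left of lens 2, so d_o2 = +25.10 cm.
Lens 2: 1/d_i2 = 1/f₂ − 1/d_o2 = 1/(27.0) − 1/(25.10) = -0.002804, so d_i2 = -357 cm.
The final image is virtual, 357 cm to the left of lens 2 (overall magnification ≈ -4.7).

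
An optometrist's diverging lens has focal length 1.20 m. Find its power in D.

For a diverging lens, f = −1.20 m.
P = 1/f = 1/(-1.20 m) = -0.833 D.

P = -0.833 D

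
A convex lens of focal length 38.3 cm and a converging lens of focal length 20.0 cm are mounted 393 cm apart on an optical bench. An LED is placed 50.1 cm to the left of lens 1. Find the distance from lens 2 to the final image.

Lens 1: 1/d_i1 = 1/f₁ − 1/d_o1 = 1/(38.3) − 1/(50.1) = 0.006150, so d_i1 = 162.6 cm.
The intermediate image is 162.6 cm to the right of lens 1, which is 393 − (162.6) = 230.4 cm to the left of lens 2, so d_o2 = +230.4 cm.
Lens 2: 1/d_i2 = 1/f₂ − 1/d_o2 = 1/(20.0) − 1/(230.4) = 0.04566, so d_i2 = 21.9 cm.
The final image is real, 21.9 cm to the right of lens 2 (overall magnification ≈ 0.31).

21.9 cm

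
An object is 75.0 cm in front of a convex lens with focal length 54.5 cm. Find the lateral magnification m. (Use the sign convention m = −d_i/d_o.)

1/d_i = 1/f − 1/d_o = 1/(54.50) − 1/(75.0) = 0.005015, so d_i = 199.4 cm.
m = −d_i/d_o = −(199.4)/(75.0) = -2.66.
The image is real, inverted and enlarged, on the far side of the lens.

m = -2.66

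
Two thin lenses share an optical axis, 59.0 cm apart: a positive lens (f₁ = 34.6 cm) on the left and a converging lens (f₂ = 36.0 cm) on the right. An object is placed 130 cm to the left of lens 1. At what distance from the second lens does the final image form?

17.7 cm

Lens 1: 1/d_i1 = 1/f₁ − 1/d_o1 = 1/(34.6) − 1/(130) = 0.02121, so d_i1 = 47.15 cm.
The intermediate image is 47.15 cm to the right of lens 1, which is 59.0 − (47.15) = 11.85 cm to the left of lens 2, so d_o2 = +11.85 cm.
Lens 2: 1/d_i2 = 1/f₂ − 1/d_o2 = 1/(36.0) − 1/(11.85) = -0.05661, so d_i2 = -17.7 cm.
The final image is virtual, 17.7 cm to the left of lens 2 (overall magnification ≈ -0.54).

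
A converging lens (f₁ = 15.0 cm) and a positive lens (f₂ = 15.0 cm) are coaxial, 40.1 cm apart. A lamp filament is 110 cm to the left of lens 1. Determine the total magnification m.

m = +0.306

Lens 1: 1/d_i1 = 1/(15.0) − 1/(110) = 0.05758, so d_i1 = 17.37 cm; m₁ = −d_i1/d_o1 = -0.1579.
d_o2 = 40.1 − (17.37) = 22.73 cm.
Lens 2: 1/d_i2 = 1/(15.0) − 1/(22.73) = 0.02267, so d_i2 = 44.11 cm; m₂ = −d_i2/d_o2 = -1.940.
m = m₁·m₂ = (-0.1579)(-1.940) = +0.306.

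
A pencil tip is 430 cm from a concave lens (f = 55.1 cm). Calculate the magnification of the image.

For a concave lens, f = -55.1 cm.
1/d_i = 1/f − 1/d_o = 1/(-55.10) − 1/(430) = -0.02047, so d_i = -48.84 cm.
m = −d_i/d_o = −(-48.84)/(430) = +0.114.
The image is virtual, upright and reduced, on the same side as the object.

m = +0.114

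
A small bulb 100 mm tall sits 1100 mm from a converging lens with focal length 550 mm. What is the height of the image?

1/d_i = 1/f − 1/d_o = 1/(550.0) − 1/(1100) = 0.0009091, so d_i = 1100 mm.
m = −d_i/d_o = -1.000.
|h_i| = |m|·h_o = 1.000 × 100 = 100 mm. The image is real, inverted and same size, on the far side of the lens.

100 mm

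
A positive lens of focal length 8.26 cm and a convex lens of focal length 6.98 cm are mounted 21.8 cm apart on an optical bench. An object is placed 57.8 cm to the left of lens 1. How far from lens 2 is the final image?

16.4 cm

Lens 1: 1/d_i1 = 1/f₁ − 1/d_o1 = 1/(8.26) − 1/(57.8) = 0.1038, so d_i1 = 9.637 cm.
The intermediate image is 9.637 cm to the right of lens 1, which is 21.8 − (9.637) = 12.16 cm to the left of lens 2, so d_o2 = +12.16 cm.
Lens 2: 1/d_i2 = 1/f₂ − 1/d_o2 = 1/(6.98) − 1/(12.16) = 0.06103, so d_i2 = 16.4 cm.
The final image is real, 16.4 cm to the right of lens 2 (overall magnification ≈ 0.22).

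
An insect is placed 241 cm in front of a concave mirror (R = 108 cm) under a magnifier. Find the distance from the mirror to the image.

f = R/2 = 108/2 = 54.00 cm.
Mirror equation: 1/v = 1/f − 1/u = 1/(54.00) − 1/(241) = 0.01852 − 0.004149 = 0.01437, so v = 69.6 cm.
The image is real, inverted and reduced, in front of the mirror.

69.6 cm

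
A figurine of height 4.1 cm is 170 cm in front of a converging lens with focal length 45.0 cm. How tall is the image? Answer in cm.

1/d_i = 1/f − 1/d_o = 1/(45.00) − 1/(170) = 0.01634, so d_i = 61.20 cm.
m = −d_i/d_o = -0.3600.
|h_i| = |m|·h_o = 0.3600 × 4.1 = 1.48 cm. The image is real, inverted and reduced, on the far side of the lens.

1.48 cm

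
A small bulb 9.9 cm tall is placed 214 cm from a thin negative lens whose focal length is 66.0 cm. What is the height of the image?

2.33 cm

For a negative lens, f = -66.0 cm.
1/d_i = 1/f − 1/d_o = 1/(-66.00) − 1/(214) = -0.01982, so d_i = -50.44 cm.
m = −d_i/d_o = +0.2357.
|h_i| = |m|·h_o = 0.2357 × 9.9 = 2.33 cm. The image is virtual, upright and reduced, on the same side as the object.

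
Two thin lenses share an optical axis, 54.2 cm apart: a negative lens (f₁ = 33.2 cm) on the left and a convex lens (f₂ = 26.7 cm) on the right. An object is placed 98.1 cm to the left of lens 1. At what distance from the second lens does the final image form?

40.3 cm

Lens 1 is diverging, so f₁ = −33.2 cm.
Lens 1: 1/d_i1 = 1/f₁ − 1/d_o1 = 1/(-33.2) − 1/(98.1) = -0.04031, so d_i1 = -24.81 cm.
The intermediate image is 24.81 cm to the left of lens 1 (virtual), which is 54.2 − (-24.81) = 79.01 cm to the left of lens 2, so d_o2 = +79.01 cm.
Lens 2: 1/d_i2 = 1/f₂ − 1/d_o2 = 1/(26.7) − 1/(79.01) = 0.02480, so d_i2 = 40.3 cm.
The final image is real, 40.3 cm to the right of lens 2 (overall magnification ≈ -0.13).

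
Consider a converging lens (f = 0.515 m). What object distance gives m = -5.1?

m = −d_i/d_o ⇒ d_i = −m·d_o.
1/f = 1/d_o + 1/d_i = 1/d_o − 1/(m·d_o) = (1 − 1/m)/d_o, so d_o = f(1 − 1/m) = (0.5150)(1 − 1/(-5.1)) = 0.616 m.

0.616 m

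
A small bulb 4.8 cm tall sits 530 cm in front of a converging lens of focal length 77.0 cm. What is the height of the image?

1/d_i = 1/f − 1/d_o = 1/(77.00) − 1/(530) = 0.01110, so d_i = 90.09 cm.
m = −d_i/d_o = -0.1700.
|h_i| = |m|·h_o = 0.1700 × 4.8 = 0.816 cm. The image is real, inverted and reduced, on the far side of the lens.

0.816 cm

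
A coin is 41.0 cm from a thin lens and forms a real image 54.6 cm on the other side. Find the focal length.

Real image ⇒ d_i = +54.6 cm.
1/f = 1/d_o + 1/d_i = 1/(41.0) + 1/(54.6) = 0.04271, so f = 23.4 cm.
Since f is positive, the thin lens is converging.

f = 23.4 cm (converging)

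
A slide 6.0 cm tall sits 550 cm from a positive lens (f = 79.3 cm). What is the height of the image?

1.01 cm

1/d_i = 1/f − 1/d_o = 1/(79.30) − 1/(550) = 0.01079, so d_i = 92.66 cm.
m = −d_i/d_o = -0.1685.
|h_i| = |m|·h_o = 0.1685 × 6.0 = 1.01 cm. The image is real, inverted and reduced, on the far side of the lens.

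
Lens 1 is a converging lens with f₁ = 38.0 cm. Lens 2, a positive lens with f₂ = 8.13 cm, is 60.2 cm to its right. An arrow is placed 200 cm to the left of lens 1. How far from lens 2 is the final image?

Lens 1: 1/d_i1 = 1/f₁ − 1/d_o1 = 1/(38.0) − 1/(200) = 0.02132, so d_i1 = 46.91 cm.
The intermediate image is 46.91 cm to the right of lens 1, which is 60.2 − (46.91) = 13.29 cm to the left of lens 2, so d_o2 = +13.29 cm.
Lens 2: 1/d_i2 = 1/f₂ − 1/d_o2 = 1/(8.13) − 1/(13.29) = 0.04776, so d_i2 = 20.9 cm.
The final image is real, 20.9 cm to the right of lens 2 (overall magnification ≈ 0.37).

20.9 cm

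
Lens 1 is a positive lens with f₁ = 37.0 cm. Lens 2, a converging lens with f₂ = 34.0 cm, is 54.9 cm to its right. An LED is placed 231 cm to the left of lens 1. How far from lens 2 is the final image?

15.9 cm

Lens 1: 1/d_i1 = 1/f₁ − 1/d_o1 = 1/(37.0) − 1/(231) = 0.02270, so d_i1 = 44.06 cm.
The intermediate image is 44.06 cm to the right of lens 1, which is 54.9 − (44.06) = 10.84 cm to the left of lens 2, so d_o2 = +10.84 cm.
Lens 2: 1/d_i2 = 1/f₂ − 1/d_o2 = 1/(34.0) − 1/(10.84) = -0.06284, so d_i2 = -15.9 cm.
The final image is virtual, 15.9 cm to the left of lens 2 (overall magnification ≈ -0.28).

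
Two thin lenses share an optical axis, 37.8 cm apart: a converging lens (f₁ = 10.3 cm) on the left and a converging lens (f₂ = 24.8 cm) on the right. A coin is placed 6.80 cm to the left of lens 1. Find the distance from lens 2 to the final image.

43.4 cm

Lens 1: 1/d_i1 = 1/f₁ − 1/d_o1 = 1/(10.3) − 1/(6.80) = -0.04997, so d_i1 = -20.01 cm.
The intermediate image is 20.01 cm to the left of lens 1 (virtual), which is 37.8 − (-20.01) = 57.81 cm to the left of lens 2, so d_o2 = +57.81 cm.
Lens 2: 1/d_i2 = 1/f₂ − 1/d_o2 = 1/(24.8) − 1/(57.81) = 0.02302, so d_i2 = 43.4 cm.
The final image is real, 43.4 cm to the right of lens 2 (overall magnification ≈ -2.2).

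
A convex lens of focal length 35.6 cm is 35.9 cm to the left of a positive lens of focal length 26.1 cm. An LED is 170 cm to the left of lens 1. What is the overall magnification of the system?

m = -0.196

Lens 1: 1/d_i1 = 1/(35.6) − 1/(170) = 0.02221, so d_i1 = 45.03 cm; m₁ = −d_i1/d_o1 = -0.2649.
d_o2 = 35.9 − (45.03) = -9.130 cm (virtual object).
Lens 2: 1/d_i2 = 1/(26.1) − 1/(-9.130) = 0.1478, so d_i2 = 6.764 cm; m₂ = −d_i2/d_o2 = +0.7408.
m = m₁·m₂ = (-0.2649)(+0.7408) = -0.196.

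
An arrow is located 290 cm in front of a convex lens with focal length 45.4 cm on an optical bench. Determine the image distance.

Lens equation: 1/d_i = 1/f − 1/d_o = 1/(45.40) − 1/(290) = 0.02203 − 0.003448 = 0.01858, so d_i = 53.8 cm.
The image is real, inverted and reduced, on the far side of the lens.

53.8 cm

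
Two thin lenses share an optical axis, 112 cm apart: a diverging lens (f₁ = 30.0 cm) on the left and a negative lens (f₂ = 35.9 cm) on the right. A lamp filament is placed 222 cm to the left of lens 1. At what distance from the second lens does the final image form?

28.5 cm

Lens 1 is diverging, so f₁ = −30.0 cm.
Lens 1: 1/d_i1 = 1/f₁ − 1/d_o1 = 1/(-30.0) − 1/(222) = -0.03784, so d_i1 = -26.43 cm.
The intermediate image is 26.43 cm to the left of lens 1 (virtual), which is 112 − (-26.43) = 138.4 cm to the left of lens 2, so d_o2 = +138.4 cm.
Lens 2 is diverging, so f₂ = −35.9 cm.
Lens 2: 1/d_i2 = 1/f₂ − 1/d_o2 = 1/(-35.9) − 1/(138.4) = -0.03508, so d_i2 = -28.5 cm.
The final image is virtual, 28.5 cm to the left of lens 2 (overall magnification ≈ 0.025).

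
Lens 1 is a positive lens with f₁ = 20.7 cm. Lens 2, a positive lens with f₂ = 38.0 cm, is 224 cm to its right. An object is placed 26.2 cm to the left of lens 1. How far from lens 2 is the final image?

54.5 cm

Lens 1: 1/d_i1 = 1/f₁ − 1/d_o1 = 1/(20.7) − 1/(26.2) = 0.01014, so d_i1 = 98.61 cm.
The intermediate image is 98.61 cm to the right of lens 1, which is 224 − (98.61) = 125.4 cm to the left of lens 2, so d_o2 = +125.4 cm.
Lens 2: 1/d_i2 = 1/f₂ − 1/d_o2 = 1/(38.0) − 1/(125.4) = 0.01834, so d_i2 = 54.5 cm.
The final image is real, 54.5 cm to the right of lens 2 (overall magnification ≈ 1.6).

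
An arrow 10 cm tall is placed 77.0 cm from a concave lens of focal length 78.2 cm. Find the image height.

5.04 cm

For a concave lens, f = -78.2 cm.
1/d_i = 1/f − 1/d_o = 1/(-78.20) − 1/(77.0) = -0.02577, so d_i = -38.80 cm.
m = −d_i/d_o = +0.5039.
|h_i| = |m|·h_o = 0.5039 × 10 = 5.04 cm. The image is virtual, upright and reduced, on the same side as the object.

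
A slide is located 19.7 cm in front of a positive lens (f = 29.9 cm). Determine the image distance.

57.7 cm

Thin-lens equation: 1/s_i = 1/f − 1/s_o = 1/(29.90) − 1/(19.7) = 0.03344 − 0.05076 = -0.01732, so s_i = -57.7 cm.
The image is virtual, upright and enlarged, on the same side as the object.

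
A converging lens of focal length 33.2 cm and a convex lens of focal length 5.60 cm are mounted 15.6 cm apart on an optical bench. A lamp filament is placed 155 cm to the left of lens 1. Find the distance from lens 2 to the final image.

4.63 cm

Lens 1: 1/d_i1 = 1/f₁ − 1/d_o1 = 1/(33.2) − 1/(155) = 0.02367, so d_i1 = 42.25 cm.
The intermediate image is 42.25 cm to the right of lens 1, which lies 26.65 cm to the right of lens 2 — a virtual object — so d_o2 = −26.65 cm.
Lens 2: 1/d_i2 = 1/f₂ − 1/d_o2 = 1/(5.60) − 1/(-26.65) = 0.2161, so d_i2 = 4.63 cm.
The final image is real, 4.63 cm to the right of lens 2 (overall magnification ≈ -0.047).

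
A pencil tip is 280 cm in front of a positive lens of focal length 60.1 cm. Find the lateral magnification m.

m = -0.273

1/d_i = 1/f − 1/d_o = 1/(60.10) − 1/(280) = 0.01307, so d_i = 76.53 cm.
m = −d_i/d_o = −(76.53)/(280) = -0.273.
The image is real, inverted and reduced, on the far side of the lens.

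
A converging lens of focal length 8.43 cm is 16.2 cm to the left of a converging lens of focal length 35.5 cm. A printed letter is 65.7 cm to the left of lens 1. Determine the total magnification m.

m = -0.180

Lens 1: 1/d_i1 = 1/(8.43) − 1/(65.7) = 0.1034, so d_i1 = 9.671 cm; m₁ = −d_i1/d_o1 = -0.1472.
d_o2 = 16.2 − (9.671) = 6.529 cm.
Lens 2: 1/d_i2 = 1/(35.5) − 1/(6.529) = -0.1250, so d_i2 = -8.000 cm; m₂ = −d_i2/d_o2 = +1.225.
m = m₁·m₂ = (-0.1472)(+1.225) = -0.180.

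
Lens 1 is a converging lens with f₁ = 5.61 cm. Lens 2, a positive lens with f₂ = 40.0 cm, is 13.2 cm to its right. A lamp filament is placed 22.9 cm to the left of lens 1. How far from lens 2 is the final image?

Lens 1: 1/d_i1 = 1/f₁ − 1/d_o1 = 1/(5.61) − 1/(22.9) = 0.1346, so d_i1 = 7.430 cm.
The intermediate image is 7.430 cm to the right of lens 1, which is 13.2 − (7.430) = 5.770 cm to the left of lens 2, so d_o2 = +5.770 cm.
Lens 2: 1/d_i2 = 1/f₂ − 1/d_o2 = 1/(40.0) − 1/(5.770) = -0.1483, so d_i2 = -6.74 cm.
The final image is virtual, 6.74 cm to the left of lens 2 (overall magnification ≈ -0.38).

6.74 cm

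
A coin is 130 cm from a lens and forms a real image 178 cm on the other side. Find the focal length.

f = 75.1 cm (converging)

Real image ⇒ d_i = +178 cm.
1/f = 1/d_o + 1/d_i = 1/(130) + 1/(178) = 0.01331, so f = 75.1 cm.
Since f is positive, the lens is converging.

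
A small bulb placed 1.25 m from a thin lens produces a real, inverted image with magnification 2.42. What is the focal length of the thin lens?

f = 0.885 m (converging)

m = −d_i/d_o ⇒ d_i = −m·d_o = −(-2.42)·(1.25) = 3.025 m.
1/f = 1/d_o + 1/d_i = 1/(1.25) + 1/(3.025) = 1.131, so f = 0.885 m.
Since f is positive, the thin lens is converging.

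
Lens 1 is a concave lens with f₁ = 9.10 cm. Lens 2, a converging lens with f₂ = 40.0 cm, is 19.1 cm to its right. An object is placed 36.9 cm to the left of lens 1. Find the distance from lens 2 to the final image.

77.6 cm

Lens 1 is diverging, so f₁ = −9.10 cm.
Lens 1: 1/d_i1 = 1/f₁ − 1/d_o1 = 1/(-9.10) − 1/(36.9) = -0.1370, so d_i1 = -7.300 cm.
The intermediate image is 7.300 cm to the left of lens 1 (virtual), which is 19.1 − (-7.300) = 26.40 cm to the left of lens 2, so d_o2 = +26.40 cm.
Lens 2: 1/d_i2 = 1/f₂ − 1/d_o2 = 1/(40.0) − 1/(26.40) = -0.01288, so d_i2 = -77.6 cm.
The final image is virtual, 77.6 cm to the left of lens 2 (overall magnification ≈ 0.58).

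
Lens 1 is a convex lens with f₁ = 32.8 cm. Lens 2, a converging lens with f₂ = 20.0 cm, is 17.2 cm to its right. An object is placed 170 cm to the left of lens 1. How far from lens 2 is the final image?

10.8 cm

Lens 1: 1/d_i1 = 1/f₁ − 1/d_o1 = 1/(32.8) − 1/(170) = 0.02461, so d_i1 = 40.64 cm.
The intermediate image is 40.64 cm to the right of lens 1, which lies 23.44 cm to the right of lens 2 — a virtual object — so d_o2 = −23.44 cm.
Lens 2: 1/d_i2 = 1/f₂ − 1/d_o2 = 1/(20.0) − 1/(-23.44) = 0.09266, so d_i2 = 10.8 cm.
The final image is real, 10.8 cm to the right of lens 2 (overall magnification ≈ -0.11).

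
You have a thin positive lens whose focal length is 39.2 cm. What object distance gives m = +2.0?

19.6 cm

m = −d_i/d_o ⇒ d_i = −m·d_o.
1/f = 1/d_o + 1/d_i = 1/d_o − 1/(m·d_o) = (1 − 1/m)/d_o, so d_o = f(1 − 1/m) = (39.20)(1 − 1/(+2.0)) = 19.6 cm.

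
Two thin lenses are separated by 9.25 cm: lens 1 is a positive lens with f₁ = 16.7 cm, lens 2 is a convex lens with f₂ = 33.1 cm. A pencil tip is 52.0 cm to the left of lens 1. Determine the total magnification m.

m = -0.323

Lens 1: 1/d_i1 = 1/(16.7) − 1/(52.0) = 0.04065, so d_i1 = 24.60 cm; m₁ = −d_i1/d_o1 = -0.4731.
d_o2 = 9.25 − (24.60) = -15.35 cm (virtual object).
Lens 2: 1/d_i2 = 1/(33.1) − 1/(-15.35) = 0.09536, so d_i2 = 10.49 cm; m₂ = −d_i2/d_o2 = +0.6832.
m = m₁·m₂ = (-0.4731)(+0.6832) = -0.323.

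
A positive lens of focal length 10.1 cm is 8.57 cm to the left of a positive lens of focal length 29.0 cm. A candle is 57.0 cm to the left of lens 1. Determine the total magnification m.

Lens 1: 1/d_i1 = 1/(10.1) − 1/(57.0) = 0.08147, so d_i1 = 12.28 cm; m₁ = −d_i1/d_o1 = -0.2154.
d_o2 = 8.57 − (12.28) = -3.710 cm (virtual object).
Lens 2: 1/d_i2 = 1/(29.0) − 1/(-3.710) = 0.3040, so d_i2 = 3.289 cm; m₂ = −d_i2/d_o2 = +0.8866.
m = m₁·m₂ = (-0.2154)(+0.8866) = -0.191.

m = -0.191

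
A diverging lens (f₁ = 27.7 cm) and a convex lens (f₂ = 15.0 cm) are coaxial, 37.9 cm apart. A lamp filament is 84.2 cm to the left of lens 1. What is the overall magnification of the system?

m = -0.0849

f₁ = −27.7 cm (diverging).
Lens 1: 1/d_i1 = 1/(-27.7) − 1/(84.2) = -0.04798, so d_i1 = -20.84 cm; m₁ = −d_i1/d_o1 = +0.2475.
d_o2 = 37.9 − (-20.84) = 58.74 cm.
Lens 2: 1/d_i2 = 1/(15.0) − 1/(58.74) = 0.04964, so d_i2 = 20.14 cm; m₂ = −d_i2/d_o2 = -0.3429.
m = m₁·m₂ = (+0.2475)(-0.3429) = -0.0849.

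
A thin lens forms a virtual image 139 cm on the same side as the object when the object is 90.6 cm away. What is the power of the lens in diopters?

P = +0.384 D

Virtual image ⇒ d_i = −139 cm.
1/f = 1/d_o + 1/d_i = 1/(90.6) + 1/(-139) = 0.003843 cm⁻¹.
f = 260.2 cm = 2.602 m, so P = 1/f = +0.384 D.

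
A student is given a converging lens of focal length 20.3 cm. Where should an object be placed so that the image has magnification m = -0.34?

80.0 cm

m = −d_i/d_o ⇒ d_i = −m·d_o.
1/f = 1/d_o + 1/d_i = 1/d_o − 1/(m·d_o) = (1 − 1/m)/d_o, so d_o = f(1 − 1/m) = (20.30)(1 − 1/(-0.34)) = 80.0 cm.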